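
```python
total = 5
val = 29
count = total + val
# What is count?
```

Trace:
`total = 5` → total = 5
`val = 29` → val = 29
`count = total + val` → count = 34
So count = 34

Answer: 34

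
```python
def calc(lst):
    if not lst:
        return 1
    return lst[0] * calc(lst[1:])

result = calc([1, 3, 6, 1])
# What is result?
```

Product over [1, 3, 6, 1] = 1 * 3 * 6 * 1 = 18

Answer: 18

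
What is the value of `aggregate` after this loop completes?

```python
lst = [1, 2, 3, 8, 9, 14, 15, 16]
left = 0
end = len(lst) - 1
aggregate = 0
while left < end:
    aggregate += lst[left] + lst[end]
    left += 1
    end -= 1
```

Sum of pairs from ends
`aggregate` takes the values: 0 → 17 → 34 → 51 → 68

Answer: 68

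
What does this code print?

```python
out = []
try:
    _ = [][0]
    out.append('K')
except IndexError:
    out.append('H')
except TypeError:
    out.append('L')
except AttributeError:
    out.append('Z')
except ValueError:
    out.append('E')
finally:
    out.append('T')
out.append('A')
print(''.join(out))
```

Execution trace: 'H' (except IndexError) → 'T' (finally) → 'A' (after the try/except). Output: HTA

Answer: HTA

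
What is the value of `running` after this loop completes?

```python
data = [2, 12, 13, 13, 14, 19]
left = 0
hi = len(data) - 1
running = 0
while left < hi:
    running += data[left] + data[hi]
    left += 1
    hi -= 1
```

Sum of pairs from ends
`running` takes the values: 0 → 21 → 47 → 73

Answer: 73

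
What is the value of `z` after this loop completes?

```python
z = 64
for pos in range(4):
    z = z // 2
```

Halve 4 times: 64 // 2^4 = 4
`z` takes the values: 64 → 32 → 16 → 8 → 4

Answer: 4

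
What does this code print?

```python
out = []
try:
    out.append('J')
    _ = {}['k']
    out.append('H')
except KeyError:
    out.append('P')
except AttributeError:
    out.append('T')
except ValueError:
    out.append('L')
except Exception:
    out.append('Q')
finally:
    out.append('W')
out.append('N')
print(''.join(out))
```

Execution trace: 'J' (try body) → 'P' (except KeyError) → 'W' (finally) → 'N' (after the try/except). Output: JPWN

Answer: JPWN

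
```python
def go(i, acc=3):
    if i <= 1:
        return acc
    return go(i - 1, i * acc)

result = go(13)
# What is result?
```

Accumulator trace (n, acc): (13, 3) -> (12, 39) -> (11, 468) -> (10, 5148) -> (9, 51480) -> (8, 463320) -> (7, 3706560) -> (6, 25945920) -> (5, 155675520) -> (4, 778377600) -> (3, 3113510400) -> (2, 9340531200) -> (1, 18681062400) -> return 18681062400

Answer: 18681062400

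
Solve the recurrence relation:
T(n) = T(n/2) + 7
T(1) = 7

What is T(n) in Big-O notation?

Each step divides n by 2 and adds 7. After log_2(n) steps we reach T(1)=7. So T(n) = 7·log_2(n) + 7 = O(log n).

Answer: O(log n)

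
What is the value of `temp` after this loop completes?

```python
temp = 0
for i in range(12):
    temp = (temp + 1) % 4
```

Increment mod 4, 12 times = 0
`temp` takes the values: 0 → 1 → 2 → 3 → 0 → 1 → 2 → 3 → 0 → 1 → 2 → 3 → 0

Answer: 0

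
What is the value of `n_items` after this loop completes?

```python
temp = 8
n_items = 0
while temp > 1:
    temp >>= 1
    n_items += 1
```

Count right shifts until 1
`n_items` takes the values: 0 → 1 → 2 → 3

Answer: 3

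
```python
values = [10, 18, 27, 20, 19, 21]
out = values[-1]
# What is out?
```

Trace:
`values = [10, 18, 27, 20, 19, 21]` → values = [10, 18, 27, 20, 19, 21]
`out = values[-1]` → out = 21
So out = 21

Answer: 21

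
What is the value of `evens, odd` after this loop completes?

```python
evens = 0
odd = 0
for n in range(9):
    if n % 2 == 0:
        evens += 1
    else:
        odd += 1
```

Count evens and odds in range(9)
`evens, odd` takes the values: (0, 0) → (1, 0) → (1, 1) → (2, 1) → (2, 2) → (3, 2) → (3, 3) → (4, 3) → (4, 4) → (5, 4)

Answer: 5, 4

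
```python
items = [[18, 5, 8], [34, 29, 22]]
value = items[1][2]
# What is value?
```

Trace:
`items = [[18, 5, 8], [34, 29, 22]]` → items = [[18, 5, 8], [34, 29, 22]]
`value = items[1][2]` → value = 22
So value = 22

Answer: 22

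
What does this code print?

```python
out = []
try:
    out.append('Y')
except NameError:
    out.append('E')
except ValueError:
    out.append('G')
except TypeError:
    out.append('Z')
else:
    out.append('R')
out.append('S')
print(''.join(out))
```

Execution trace: 'Y' (try body, no exception) → 'R' (else) → 'S' (after the try/except). Output: YRS

Answer: YRS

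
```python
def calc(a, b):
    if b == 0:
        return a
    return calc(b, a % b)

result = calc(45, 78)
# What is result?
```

calc(45, 78) -> calc(78, 45) -> calc(45, 33) -> calc(33, 12) -> calc(12, 9) -> calc(9, 3) -> calc(3, 0) -> 3

Answer: 3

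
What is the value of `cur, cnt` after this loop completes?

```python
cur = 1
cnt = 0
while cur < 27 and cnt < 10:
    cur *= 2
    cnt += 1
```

Double until >= 27 or 10 iterations
`cur, cnt` takes the values: (1, 0) → (2, 0) → (2, 1) → (4, 1) → (4, 2) → (8, 2) → (8, 3) → (16, 3) → (16, 4) → (32, 4) → (32, 5)

Answer: 32, 5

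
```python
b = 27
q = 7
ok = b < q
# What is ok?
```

Trace:
`b = 27` → b = 27
`q = 7` → q = 7
`ok = b < q` → ok = False
So ok = False

Answer: False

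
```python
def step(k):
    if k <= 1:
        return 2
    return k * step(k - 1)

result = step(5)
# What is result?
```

step(5) = 5 * 4 * 3 * 2 * 2 = 240

Answer: 240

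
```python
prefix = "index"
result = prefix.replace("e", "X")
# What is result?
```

Trace:
`prefix = "index"` → prefix = 'index'
`result = prefix.replace("e", "X")` → result = 'indXx'
So result = 'indXx'

Answer: 'indXx'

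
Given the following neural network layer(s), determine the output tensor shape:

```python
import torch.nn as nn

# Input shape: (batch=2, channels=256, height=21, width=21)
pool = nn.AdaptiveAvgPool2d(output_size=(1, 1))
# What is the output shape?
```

Input: (2, 256, 21, 21) -> Output: (2, 256, 1, 1)

Answer: (2, 256, 1, 1)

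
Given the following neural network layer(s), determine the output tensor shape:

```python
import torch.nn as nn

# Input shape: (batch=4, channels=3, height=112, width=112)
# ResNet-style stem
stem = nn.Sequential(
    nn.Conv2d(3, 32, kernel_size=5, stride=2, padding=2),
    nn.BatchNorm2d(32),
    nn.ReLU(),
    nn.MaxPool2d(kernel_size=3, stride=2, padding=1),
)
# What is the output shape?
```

Input: (4, 3, 112, 112) -> after Conv2d 5x5 stride=2: (4, 32, 56, 56) -> Output: (4, 32, 28, 28)

Answer: (4, 32, 28, 28)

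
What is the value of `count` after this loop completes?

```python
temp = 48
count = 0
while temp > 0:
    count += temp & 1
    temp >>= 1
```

Count set bits in 48 (binary: 0b110000)
`count` takes the values: 0 → 1 → 2

Answer: 2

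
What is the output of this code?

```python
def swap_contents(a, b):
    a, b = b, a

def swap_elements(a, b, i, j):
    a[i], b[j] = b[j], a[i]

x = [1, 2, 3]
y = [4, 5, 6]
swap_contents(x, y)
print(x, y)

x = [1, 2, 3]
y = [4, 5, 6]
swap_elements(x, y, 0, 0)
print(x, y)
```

Key concept: parameter rebinding vs mutation.
Step by step:
`x = [1, 2, 3]` → x = [1, 2, 3]
`y = [4, 5, 6]` → y = [4, 5, 6]
`swap_contents(x, y)` → no visible change to tracked variables
`print(x, y)` → prints [1, 2, 3] [4, 5, 6]
`x = [1, 2, 3]` → x = [1, 2, 3]
`y = [4, 5, 6]` → y = [4, 5, 6]
`swap_elements(x, y, 0, 0)` → x = [4, 2, 3]; y = [1, 5, 6]
`print(x, y)` → prints [4, 2, 3] [1, 5, 6]

Answer:
[1, 2, 3] [4, 5, 6]
[4, 2, 3] [1, 5, 6]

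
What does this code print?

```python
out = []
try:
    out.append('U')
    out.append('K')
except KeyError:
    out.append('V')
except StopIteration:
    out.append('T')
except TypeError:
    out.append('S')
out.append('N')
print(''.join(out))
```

Execution trace: 'U' (try body) → 'K' (try body, no exception) → 'N' (after the try/except). Output: UKN

Answer: UKN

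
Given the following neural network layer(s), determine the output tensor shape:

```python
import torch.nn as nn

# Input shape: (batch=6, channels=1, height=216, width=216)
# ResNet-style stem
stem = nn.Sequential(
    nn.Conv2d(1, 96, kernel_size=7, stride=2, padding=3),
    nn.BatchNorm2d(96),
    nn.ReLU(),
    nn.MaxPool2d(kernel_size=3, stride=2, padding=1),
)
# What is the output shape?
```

Input: (6, 1, 216, 216) -> after Conv2d 7x7 stride=2: (6, 96, 108, 108) -> Output: (6, 96, 54, 54)

Answer: (6, 96, 54, 54)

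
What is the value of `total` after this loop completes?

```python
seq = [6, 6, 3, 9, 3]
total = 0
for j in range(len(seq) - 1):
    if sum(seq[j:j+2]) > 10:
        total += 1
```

Count windows with sum > 10
`total` takes the values: 0 → 1 → 2 → 3

Answer: 3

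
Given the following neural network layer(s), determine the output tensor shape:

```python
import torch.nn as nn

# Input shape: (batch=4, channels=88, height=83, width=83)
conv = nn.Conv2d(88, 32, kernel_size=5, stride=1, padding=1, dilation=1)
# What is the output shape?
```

Input: (4, 88, 83, 83) -> Output: (4, 32, 81, 81)

Answer: (4, 32, 81, 81)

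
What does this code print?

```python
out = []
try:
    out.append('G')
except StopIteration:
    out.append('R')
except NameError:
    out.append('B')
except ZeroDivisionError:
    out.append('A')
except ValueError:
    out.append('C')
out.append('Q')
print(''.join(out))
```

Execution trace: 'G' (try body, no exception) → 'Q' (after the try/except). Output: GQ

Answer: GQ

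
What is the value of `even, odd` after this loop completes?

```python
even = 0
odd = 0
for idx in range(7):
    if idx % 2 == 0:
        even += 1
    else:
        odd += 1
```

Count evens and odds in range(7)
`even, odd` takes the values: (0, 0) → (1, 0) → (1, 1) → (2, 1) → (2, 2) → (3, 2) → (3, 3) → (4, 3)

Answer: 4, 3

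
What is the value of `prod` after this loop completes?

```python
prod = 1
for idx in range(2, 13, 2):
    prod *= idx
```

Product of even numbers 2 to 12
`prod` takes the values: 1 → 2 → 8 → 48 → 384 → 3840 → 46080

Answer: 46080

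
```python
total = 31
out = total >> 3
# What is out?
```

Trace:
`total = 31` → total = 31
`out = total >> 3` → out = 3
So out = 3

Answer: 3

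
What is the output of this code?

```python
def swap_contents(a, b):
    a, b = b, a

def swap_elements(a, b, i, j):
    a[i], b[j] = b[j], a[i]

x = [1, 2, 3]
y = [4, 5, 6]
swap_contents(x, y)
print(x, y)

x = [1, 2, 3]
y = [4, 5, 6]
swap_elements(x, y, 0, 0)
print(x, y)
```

Key concept: parameter rebinding vs mutation.
Step by step:
`x = [1, 2, 3]` → x = [1, 2, 3]
`y = [4, 5, 6]` → y = [4, 5, 6]
`swap_contents(x, y)` → no visible change to tracked variables
`print(x, y)` → prints [1, 2, 3] [4, 5, 6]
`x = [1, 2, 3]` → x = [1, 2, 3]
`y = [4, 5, 6]` → y = [4, 5, 6]
`swap_elements(x, y, 0, 0)` → x = [4, 2, 3]; y = [1, 5, 6]
`print(x, y)` → prints [4, 2, 3] [1, 5, 6]

Answer:
[1, 2, 3] [4, 5, 6]
[4, 2, 3] [1, 5, 6]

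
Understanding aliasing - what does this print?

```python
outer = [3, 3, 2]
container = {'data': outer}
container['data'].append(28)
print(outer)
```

Key concept: dict holds reference to list.
Step by step:
`outer = [3, 3, 2]` → outer = [3, 3, 2]
`container = {'data': outer}` → container = {'data': [3, 3, 2]}
`container['data'].append(28)` → outer = [3, 3, 2, 28]; container = {'data': [3, 3, 2, 28]}
`print(outer)` → prints [3, 3, 2, 28]

Answer: [3, 3, 2, 28]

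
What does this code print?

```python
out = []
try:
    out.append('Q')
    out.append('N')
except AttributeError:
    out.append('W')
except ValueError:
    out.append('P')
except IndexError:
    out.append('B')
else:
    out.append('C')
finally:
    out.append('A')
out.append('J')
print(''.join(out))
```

Execution trace: 'Q' (try body) → 'N' (try body, no exception) → 'C' (else) → 'A' (finally) → 'J' (after the try/except). Output: QNCAJ

Answer: QNCAJ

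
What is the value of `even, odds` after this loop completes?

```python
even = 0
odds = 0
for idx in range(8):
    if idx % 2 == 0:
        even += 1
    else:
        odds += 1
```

Count evens and odds in range(8)
`even, odds` takes the values: (0, 0) → (1, 0) → (1, 1) → (2, 1) → (2, 2) → (3, 2) → (3, 3) → (4, 3) → (4, 4)

Answer: 4, 4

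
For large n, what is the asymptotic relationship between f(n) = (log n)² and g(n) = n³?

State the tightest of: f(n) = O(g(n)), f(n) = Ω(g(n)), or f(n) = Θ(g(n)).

(log n)² vs n³: f(n) = O(g(n)) but not Ω(g(n)) — n³ grows strictly faster than (log n)².

Answer: f(n) = O(g(n)) but not Ω(g(n)) — n³ grows strictly faster than (log n)².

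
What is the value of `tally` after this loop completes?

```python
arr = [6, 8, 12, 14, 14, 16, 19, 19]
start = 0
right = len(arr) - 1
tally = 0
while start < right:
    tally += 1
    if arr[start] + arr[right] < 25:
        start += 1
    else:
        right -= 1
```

Steps to find pair summing to 25
`tally` takes the values: 0 → 1 → 2 → 3 → 4 → 5 → 6 → 7

Answer: 7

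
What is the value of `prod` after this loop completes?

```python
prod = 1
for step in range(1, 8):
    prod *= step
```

7! = 5040
`prod` takes the values: 1 → 2 → 6 → 24 → 120 → 720 → 5040

Answer: 5040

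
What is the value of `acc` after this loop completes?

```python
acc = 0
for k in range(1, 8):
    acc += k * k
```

Sum of squares 1² to 7² = 140
`acc` takes the values: 0 → 1 → 5 → 14 → 30 → 55 → 91 → 140

Answer: 140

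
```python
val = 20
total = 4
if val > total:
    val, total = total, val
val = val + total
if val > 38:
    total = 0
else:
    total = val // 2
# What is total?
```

Trace:
`val = 20` → val = 20
`total = 4` → total = 4
`if val > total: ...` → val > total is True → val = 4; total = 20
`val = val + total` → val = 24
`if val > 38: ...` → val > 38 is False, take else branch → total = 12
So total = 12

Answer: 12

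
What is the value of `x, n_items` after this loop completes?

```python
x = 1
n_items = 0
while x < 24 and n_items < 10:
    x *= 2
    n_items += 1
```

Double until >= 24 or 10 iterations
`x, n_items` takes the values: (1, 0) → (2, 0) → (2, 1) → (4, 1) → (4, 2) → (8, 2) → (8, 3) → (16, 3) → (16, 4) → (32, 4) → (32, 5)

Answer: 32, 5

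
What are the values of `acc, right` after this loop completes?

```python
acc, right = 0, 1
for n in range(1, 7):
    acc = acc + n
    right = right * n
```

Sum and factorial of 1 to 6
`acc, right` takes the values: (0, 1) → (1, 1) → (3, 1) → (3, 2) → (6, 2) → (6, 6) → (10, 6) → (10, 24) → (15, 24) → (15, 120) → (21, 120) → (21, 720)

Answer: 21, 720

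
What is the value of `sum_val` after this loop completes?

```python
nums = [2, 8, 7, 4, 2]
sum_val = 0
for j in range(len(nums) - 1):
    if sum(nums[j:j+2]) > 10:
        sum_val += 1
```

Count windows with sum > 10
`sum_val` takes the values: 0 → 1 → 2

Answer: 2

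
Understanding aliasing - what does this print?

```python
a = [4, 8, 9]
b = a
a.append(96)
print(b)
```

Key concept: basic list aliasing.
Step by step:
`a = [4, 8, 9]` → a = [4, 8, 9]
`b = a` → b = [4, 8, 9] (same object as a)
`a.append(96)` → a = [4, 8, 9, 96] (same object as b); b = [4, 8, 9, 96] (same object as a)
`print(b)` → prints [4, 8, 9, 96]

Answer: [4, 8, 9, 96]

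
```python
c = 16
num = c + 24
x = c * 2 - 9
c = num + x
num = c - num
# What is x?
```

Trace:
`c = 16` → c = 16
`num = c + 24` → num = 40
`x = c * 2 - 9` → x = 23
`c = num + x` → c = 63
`num = c - num` → num = 23
So x = 23

Answer: 23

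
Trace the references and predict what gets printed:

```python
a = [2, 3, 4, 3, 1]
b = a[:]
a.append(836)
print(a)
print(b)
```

Key concept: slice [:] creates copy.
Step by step:
`a = [2, 3, 4, 3, 1]` → a = [2, 3, 4, 3, 1]
`b = a[:]` → b = [2, 3, 4, 3, 1]
`a.append(836)` → a = [2, 3, 4, 3, 1, 836]
`print(a)` → prints [2, 3, 4, 3, 1, 836]
`print(b)` → prints [2, 3, 4, 3, 1]

Answer:
[2, 3, 4, 3, 1, 836]
[2, 3, 4, 3, 1]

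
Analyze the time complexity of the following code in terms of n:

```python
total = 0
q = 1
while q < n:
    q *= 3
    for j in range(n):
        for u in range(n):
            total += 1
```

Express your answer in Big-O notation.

Each loop level contributes: log n × n × n. Multiplying the contributions gives O(n^2 log n).

Answer: O(n^2 log n)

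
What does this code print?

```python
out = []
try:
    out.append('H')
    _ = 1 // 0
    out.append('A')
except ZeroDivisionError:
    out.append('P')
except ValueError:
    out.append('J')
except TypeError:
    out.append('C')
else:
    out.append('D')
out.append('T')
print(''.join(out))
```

Execution trace: 'H' (try body) → 'P' (except ZeroDivisionError) → 'T' (after the try/except). Output: HPT

Answer: HPT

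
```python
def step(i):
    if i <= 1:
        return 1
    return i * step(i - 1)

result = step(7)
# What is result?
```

step(7) = 7 * 6 * 5 * 4 * 3 * 2 * 1 = 5040

Answer: 5040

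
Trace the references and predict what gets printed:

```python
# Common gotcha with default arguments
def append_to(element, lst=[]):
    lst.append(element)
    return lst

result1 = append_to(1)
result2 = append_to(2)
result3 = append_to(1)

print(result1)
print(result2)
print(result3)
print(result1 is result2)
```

Key concept: mutable default argument gotcha.
Step by step:
`result1 = append_to(1)` → result1 = [1]
`result2 = append_to(2)` → result1 = [1, 2] (same object as result2); result2 = [1, 2] (same object as result1)
`result3 = append_to(1)` → result1 = [1, 2, 1] (same object as result2, result3); result2 = [1, 2, 1] (same object as result1, result3); result3 = [1, 2, 1] (same object as result1, result2)
`print(result1)` → prints [1, 2, 1]
`print(result2)` → prints [1, 2, 1]
`print(result3)` → prints [1, 2, 1]
`print(result1 is result2)` → prints True

Answer:
[1, 2, 1]
[1, 2, 1]
[1, 2, 1]
True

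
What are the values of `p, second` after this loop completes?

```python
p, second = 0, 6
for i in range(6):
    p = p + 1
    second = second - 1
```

p goes 0→6, second goes 6→0
`p, second` takes the values: (0, 6) → (1, 6) → (1, 5) → (2, 5) → (2, 4) → (3, 4) → (3, 3) → (4, 3) → (4, 2) → (5, 2) → (5, 1) → (6, 1) → (6, 0)

Answer: 6, 0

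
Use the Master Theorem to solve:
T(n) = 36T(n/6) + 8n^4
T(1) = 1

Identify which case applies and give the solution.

a=36, b=6, f(n)=8n^4. log_6(36) = 2. Since c=4 > 2 and the regularity condition holds (36(n/6)^4 = (36/6^4)n^4 with 36/6^4 < 1), Case 3 applies: T(n) = Θ(f(n)) = O(n^4).

Answer: O(n^4) - Case 3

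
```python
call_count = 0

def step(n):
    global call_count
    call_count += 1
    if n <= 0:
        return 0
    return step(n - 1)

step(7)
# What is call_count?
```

Linear recursion stepping by 1: 8 calls from n=7 down to ≤0.

Answer: 8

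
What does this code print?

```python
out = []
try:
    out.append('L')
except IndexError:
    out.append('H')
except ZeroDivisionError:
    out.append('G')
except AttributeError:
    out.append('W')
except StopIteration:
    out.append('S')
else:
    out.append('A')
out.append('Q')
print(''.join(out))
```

Execution trace: 'L' (try body, no exception) → 'A' (else) → 'Q' (after the try/except). Output: LAQ

Answer: LAQ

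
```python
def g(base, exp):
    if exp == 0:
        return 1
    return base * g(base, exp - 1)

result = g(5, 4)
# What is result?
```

g(5, 4) = 5 * 5 * 5 * 5 = 625

Answer: 625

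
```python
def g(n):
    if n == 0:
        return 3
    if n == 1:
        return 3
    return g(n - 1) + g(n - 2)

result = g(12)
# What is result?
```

Build up from base cases: g(0)=3, g(1)=3, g(2)=6, g(3)=9, g(4)=15, g(5)=24, g(6)=39, ..., g(12)=699

Answer: 699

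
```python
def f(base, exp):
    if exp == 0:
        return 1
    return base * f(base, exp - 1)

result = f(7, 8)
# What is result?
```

f(7, 8) = 7 * 7 * 7 * 7 * 7 * 7 * 7 * 7 = 5764801

Answer: 5764801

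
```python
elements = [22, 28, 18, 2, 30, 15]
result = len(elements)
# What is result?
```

Trace:
`elements = [22, 28, 18, 2, 30, 15]` → elements = [22, 28, 18, 2, 30, 15]
`result = len(elements)` → result = 6
So result = 6

Answer: 6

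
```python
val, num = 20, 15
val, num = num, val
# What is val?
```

Trace:
`val, num = 20, 15` → val = 20; num = 15
`val, num = num, val` → val = 15; num = 20
So val = 15

Answer: 15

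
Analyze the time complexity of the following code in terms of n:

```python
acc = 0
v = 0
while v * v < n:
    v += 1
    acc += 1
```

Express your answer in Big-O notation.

Each loop level contributes: √n. Multiplying the contributions gives O(√n).

Answer: O(√n)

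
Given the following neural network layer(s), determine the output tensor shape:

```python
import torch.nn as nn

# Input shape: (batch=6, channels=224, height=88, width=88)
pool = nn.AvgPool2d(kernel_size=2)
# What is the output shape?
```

Input: (6, 224, 88, 88) -> Output: (6, 224, 44, 44)

Answer: (6, 224, 44, 44)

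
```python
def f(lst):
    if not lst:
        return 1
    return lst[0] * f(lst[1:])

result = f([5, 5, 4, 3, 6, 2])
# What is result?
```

Product over [5, 5, 4, 3, 6, 2] = 5 * 5 * 4 * 3 * 6 * 2 = 3600

Answer: 3600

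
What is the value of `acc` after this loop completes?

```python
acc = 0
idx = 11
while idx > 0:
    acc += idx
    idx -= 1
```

Sum 11 down to 1
`acc` takes the values: 0 → 11 → 21 → 30 → 38 → 45 → 51 → 56 → 60 → 63 → 65 → 66

Answer: 66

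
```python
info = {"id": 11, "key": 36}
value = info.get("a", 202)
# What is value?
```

Trace:
`info = {"id": 11, "key": 36}` → info = {'id': 11, 'key': 36}
`value = info.get("a", 202)` → value = 202
So value = 202

Answer: 202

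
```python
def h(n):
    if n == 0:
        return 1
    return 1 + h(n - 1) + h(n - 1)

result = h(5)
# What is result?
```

h(n) = 1 + 2·h(n-1), h(0)=1. Closed form: (1+1)·2^5 - 1 = 63.

Answer: 63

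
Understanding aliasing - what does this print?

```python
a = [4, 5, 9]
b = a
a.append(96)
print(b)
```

Key concept: basic list aliasing.
Step by step:
`a = [4, 5, 9]` → a = [4, 5, 9]
`b = a` → b = [4, 5, 9] (same object as a)
`a.append(96)` → a = [4, 5, 9, 96] (same object as b); b = [4, 5, 9, 96] (same object as a)
`print(b)` → prints [4, 5, 9, 96]

Answer: [4, 5, 9, 96]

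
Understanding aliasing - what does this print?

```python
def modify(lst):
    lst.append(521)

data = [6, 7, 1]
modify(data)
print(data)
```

Key concept: function modifies passed list.
Step by step:
`data = [6, 7, 1]` → data = [6, 7, 1]
`modify(data)` → data = [6, 7, 1, 521]
`print(data)` → prints [6, 7, 1, 521]

Answer: [6, 7, 1, 521]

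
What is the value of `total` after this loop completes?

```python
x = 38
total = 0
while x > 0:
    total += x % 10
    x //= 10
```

Sum digits of 38
`total` takes the values: 0 → 8 → 11

Answer: 11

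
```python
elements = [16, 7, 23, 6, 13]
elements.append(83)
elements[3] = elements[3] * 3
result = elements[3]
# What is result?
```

Trace:
`elements = [16, 7, 23, 6, 13]` → elements = [16, 7, 23, 6, 13]
`elements.append(83)` → elements = [16, 7, 23, 6, 13, 83]
`elements[3] = elements[3] * 3` → elements = [16, 7, 23, 18, 13, 83]
`result = elements[3]` → result = 18
So result = 18

Answer: 18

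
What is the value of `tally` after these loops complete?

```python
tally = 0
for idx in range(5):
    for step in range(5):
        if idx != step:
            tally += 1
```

5² - 5 (exclude diagonal)
`tally` takes the values: 0 → 1 → 2 → 3 → 4 → 5 → 6 → 7 → 8 → 9 → 10 → 11 → 12 → 13 → 14 → 15 → 16 → 17 → 18 → 19 → 20

Answer: 20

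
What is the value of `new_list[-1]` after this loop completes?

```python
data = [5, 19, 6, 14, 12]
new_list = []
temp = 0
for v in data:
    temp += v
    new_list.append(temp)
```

Cumulative sum ends at 56
`new_list` takes the values: [] → [5] → [5, 24] → [5, 24, 30] → [5, 24, 30, 44] → [5, 24, 30, 44, 56]
So `new_list[-1]` = 56

Answer: 56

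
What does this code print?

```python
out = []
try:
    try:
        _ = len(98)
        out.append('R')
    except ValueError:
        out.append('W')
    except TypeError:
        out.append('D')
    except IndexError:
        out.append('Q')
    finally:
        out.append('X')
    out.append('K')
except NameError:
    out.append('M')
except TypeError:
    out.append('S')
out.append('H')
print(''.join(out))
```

Execution trace: 'D' (inner except TypeError) → 'X' (inner finally) → 'K' (try body, no exception) → 'H' (after the try/except). Output: DXKH

Answer: DXKH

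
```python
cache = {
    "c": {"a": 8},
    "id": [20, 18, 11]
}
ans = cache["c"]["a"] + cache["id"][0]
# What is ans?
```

Trace:
`cache = { ...` → cache = {'c': {'a': 8}, 'id': [20, 18, 11]}
`ans = cache["c"]["a"] + cache["id"][0]` → ans = 28
So ans = 28

Answer: 28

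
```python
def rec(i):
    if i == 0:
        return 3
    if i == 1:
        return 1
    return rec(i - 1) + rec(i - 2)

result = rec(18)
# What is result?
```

Build up from base cases: rec(0)=3, rec(1)=1, rec(2)=4, rec(3)=5, rec(4)=9, rec(5)=14, rec(6)=23, ..., rec(18)=7375

Answer: 7375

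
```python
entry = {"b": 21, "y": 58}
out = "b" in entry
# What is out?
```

Trace:
`entry = {"b": 21, "y": 58}` → entry = {'b': 21, 'y': 58}
`out = "b" in entry` → out = True
So out = True

Answer: True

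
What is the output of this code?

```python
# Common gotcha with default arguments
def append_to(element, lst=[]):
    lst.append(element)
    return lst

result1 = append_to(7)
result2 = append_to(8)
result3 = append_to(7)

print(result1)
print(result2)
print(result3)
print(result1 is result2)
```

Key concept: mutable default argument gotcha.
Step by step:
`result1 = append_to(7)` → result1 = [7]
`result2 = append_to(8)` → result1 = [7, 8] (same object as result2); result2 = [7, 8] (same object as result1)
`result3 = append_to(7)` → result1 = [7, 8, 7] (same object as result2, result3); result2 = [7, 8, 7] (same object as result1, result3); result3 = [7, 8, 7] (same object as result1, result2)
`print(result1)` → prints [7, 8, 7]
`print(result2)` → prints [7, 8, 7]
`print(result3)` → prints [7, 8, 7]
`print(result1 is result2)` → prints True

Answer:
[7, 8, 7]
[7, 8, 7]
[7, 8, 7]
True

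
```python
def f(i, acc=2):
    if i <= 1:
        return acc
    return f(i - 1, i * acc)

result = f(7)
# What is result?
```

Accumulator trace (n, acc): (7, 2) -> (6, 14) -> (5, 84) -> (4, 420) -> (3, 1680) -> (2, 5040) -> (1, 10080) -> return 10080

Answer: 10080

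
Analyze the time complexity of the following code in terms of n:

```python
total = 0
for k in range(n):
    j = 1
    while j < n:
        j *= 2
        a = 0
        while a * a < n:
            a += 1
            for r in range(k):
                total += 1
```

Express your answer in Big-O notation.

Each loop level contributes: n × log n × √n × n. Multiplying the contributions gives O(n^2√n log n).

Answer: O(n^2√n log n)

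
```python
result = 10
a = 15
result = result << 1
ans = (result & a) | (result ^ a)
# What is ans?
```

Trace:
`result = 10` → result = 10
`a = 15` → a = 15
`result = result << 1` → result = 20
`ans = (result & a) | (result ^ a)` → ans = 31
So ans = 31

Answer: 31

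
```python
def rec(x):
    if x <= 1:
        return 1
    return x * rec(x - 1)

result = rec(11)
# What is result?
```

rec(11) = 11 * 10 * 9 * 8 * 7 * 6 * 5 * 4 * 3 * 2 * 1 = 39916800

Answer: 39916800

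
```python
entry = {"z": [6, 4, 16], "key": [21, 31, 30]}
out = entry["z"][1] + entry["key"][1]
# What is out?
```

Trace:
`entry = {"z": [6, 4, 16], "key": [21, 31, 30]}` → entry = {'z': [6, 4, 16], 'key': [21, 31, 30]}
`out = entry["z"][1] + entry["key"][1]` → out = 35
So out = 35

Answer: 35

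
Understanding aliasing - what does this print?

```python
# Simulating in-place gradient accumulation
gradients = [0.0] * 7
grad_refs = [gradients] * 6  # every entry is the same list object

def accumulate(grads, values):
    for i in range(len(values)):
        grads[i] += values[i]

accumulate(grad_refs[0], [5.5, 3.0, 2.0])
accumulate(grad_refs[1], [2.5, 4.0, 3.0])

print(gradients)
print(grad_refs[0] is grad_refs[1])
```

Key concept: gradient accumulation aliasing.
Step by step:
`gradients = [0.0] * 7` → gradients = [0.0, 0.0, 0.0, 0.0, 0.0, 0.0, 0.0]
`grad_refs = [gradients] * 6` → grad_refs = [[0.0, 0.0, 0.0, 0.0, 0.0, 0.0, 0.0], [0.0, 0.0, 0.0, 0.0, 0.0, 0.0, 0.0], [0.0, 0.0, 0.0, 0.0, 0.0, 0.0, 0.0], [0.0, 0.0, 0.0, 0.0, 0.0, 0.0, 0.0], [0.0, 0.0, 0.0, 0.0, 0.0, 0.0, 0.0], [0.0, 0.0, 0.0, 0.0, 0.0, 0.0, 0.0]]
`accumulate(grad_refs[0], [5.5, 3.0, 2.0])` → gradients = [5.5, 3.0, 2.0, 0.0, 0.0, 0.0, 0.0]; grad_refs = [[5.5, 3.0, 2.0, 0.0, 0.0, 0.0, 0.0], [5.5, 3.0, 2.0, 0.0, 0.0, 0.0, 0.0], [5.5, 3.0, 2.0, 0.0, 0.0, 0.0, 0.0], [5.5, 3.0, 2.0, 0.0, 0.0, 0.0, 0.0], [5.5, 3.0, 2.0, 0.0, 0.0, 0.0, 0.0], [5.5, 3.0, 2.0, 0.0, 0.0, 0.0, 0.0]]
`accumulate(grad_refs[1], [2.5, 4.0, 3.0])` → gradients = [8.0, 7.0, 5.0, 0.0, 0.0, 0.0, 0.0]; grad_refs = [[8.0, 7.0, 5.0, 0.0, 0.0, 0.0, 0.0], [8.0, 7.0, 5.0, 0.0, 0.0, 0.0, 0.0], [8.0, 7.0, 5.0, 0.0, 0.0, 0.0, 0.0], [8.0, 7.0, 5.0, 0.0, 0.0, 0.0, 0.0], [8.0, 7.0, 5.0, 0.0, 0.0, 0.0, 0.0], [8.0, 7.0, 5.0, 0.0, 0.0, 0.0, 0.0]]
`print(gradients)` → prints [8.0, 7.0, 5.0, 0.0, 0.0, 0.0, 0.0]
`print(grad_refs[0] is grad_refs[1])` → prints True

Answer:
[8.0, 7.0, 5.0, 0.0, 0.0, 0.0, 0.0]
True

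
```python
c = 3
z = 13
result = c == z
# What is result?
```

Trace:
`c = 3` → c = 3
`z = 13` → z = 13
`result = c == z` → result = False
So result = False

Answer: False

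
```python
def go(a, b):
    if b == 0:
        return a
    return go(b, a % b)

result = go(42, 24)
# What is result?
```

go(42, 24) -> go(24, 18) -> go(18, 6) -> go(6, 0) -> 6

Answer: 6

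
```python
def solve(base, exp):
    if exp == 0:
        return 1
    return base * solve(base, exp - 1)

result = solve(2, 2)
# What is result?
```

solve(2, 2) = 2 * 2 = 4

Answer: 4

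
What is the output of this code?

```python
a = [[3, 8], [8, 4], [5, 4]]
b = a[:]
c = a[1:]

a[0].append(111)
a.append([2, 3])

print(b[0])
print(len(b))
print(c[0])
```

Key concept: slice with nested mutation.
Step by step:
`a = [[3, 8], [8, 4], [5, 4]]` → a = [[3, 8], [8, 4], [5, 4]]
`b = a[:]` → b = [[3, 8], [8, 4], [5, 4]]
`c = a[1:]` → c = [[8, 4], [5, 4]]
`a[0].append(111)` → a = [[3, 8, 111], [8, 4], [5, 4]]; b = [[3, 8, 111], [8, 4], [5, 4]]
`a.append([2, 3])` → a = [[3, 8, 111], [8, 4], [5, 4], [2, 3]]
`print(b[0])` → prints [3, 8, 111]
`print(len(b))` → prints 3
`print(c[0])` → prints [8, 4]

Answer:
[3, 8, 111]
3
[8, 4]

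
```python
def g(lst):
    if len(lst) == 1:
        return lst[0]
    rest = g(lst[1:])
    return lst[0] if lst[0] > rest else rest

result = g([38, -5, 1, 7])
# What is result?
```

Recursive max over [38, -5, 1, 7] = 38

Answer: 38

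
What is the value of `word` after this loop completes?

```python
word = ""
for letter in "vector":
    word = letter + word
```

Reverse 'vector'
`word` takes the values: "" → "v" → "ev" → "cev" → "tcev" → "otcev" → "rotcev"

Answer: "rotcev"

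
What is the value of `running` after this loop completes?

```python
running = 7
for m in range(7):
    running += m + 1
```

Start at 7, add 1 to 7 = 35
`running` takes the values: 7 → 8 → 10 → 13 → 17 → 22 → 28 → 35

Answer: 35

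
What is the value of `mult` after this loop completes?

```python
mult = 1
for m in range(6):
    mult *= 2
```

2^6 = 64
`mult` takes the values: 1 → 2 → 4 → 8 → 16 → 32 → 64

Answer: 64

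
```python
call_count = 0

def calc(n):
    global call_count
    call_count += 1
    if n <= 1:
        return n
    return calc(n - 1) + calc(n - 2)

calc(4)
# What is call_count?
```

Calls(n) = 1 + Calls(n-1) + Calls(n-2); Calls(0)=Calls(1)=1. For n=4 this gives 9.

Answer: 9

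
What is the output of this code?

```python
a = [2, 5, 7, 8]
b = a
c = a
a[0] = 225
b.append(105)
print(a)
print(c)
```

Key concept: multiple aliases.
Step by step:
`a = [2, 5, 7, 8]` → a = [2, 5, 7, 8]
`b = a` → b = [2, 5, 7, 8] (same object as a)
`c = a` → c = [2, 5, 7, 8] (same object as a, b)
`a[0] = 225` → a = [225, 5, 7, 8] (same object as b, c); b = [225, 5, 7, 8] (same object as a, c); c = [225, 5, 7, 8] (same object as a, b)
`b.append(105)` → a = [225, 5, 7, 8, 105] (same object as b, c); b = [225, 5, 7, 8, 105] (same object as a, c); c = [225, 5, 7, 8, 105] (same object as a, b)
`print(a)` → prints [225, 5, 7, 8, 105]
`print(c)` → prints [225, 5, 7, 8, 105]

Answer:
[225, 5, 7, 8, 105]
[225, 5, 7, 8, 105]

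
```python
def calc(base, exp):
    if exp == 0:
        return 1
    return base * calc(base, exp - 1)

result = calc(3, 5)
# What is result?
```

calc(3, 5) = 3 * 3 * 3 * 3 * 3 = 243

Answer: 243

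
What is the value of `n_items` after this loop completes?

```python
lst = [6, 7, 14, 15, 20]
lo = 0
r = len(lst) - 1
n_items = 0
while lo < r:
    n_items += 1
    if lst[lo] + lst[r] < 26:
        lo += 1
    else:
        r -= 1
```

Steps to find pair summing to 26
`n_items` takes the values: 0 → 1 → 2 → 3 → 4

Answer: 4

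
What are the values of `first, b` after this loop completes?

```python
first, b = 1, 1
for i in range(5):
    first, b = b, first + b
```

Fibonacci: after 5 iterations
`first, b` takes the values: (1, 1) → (1, 2) → (2, 3) → (3, 5) → (5, 8) → (8, 13)

Answer: 8, 13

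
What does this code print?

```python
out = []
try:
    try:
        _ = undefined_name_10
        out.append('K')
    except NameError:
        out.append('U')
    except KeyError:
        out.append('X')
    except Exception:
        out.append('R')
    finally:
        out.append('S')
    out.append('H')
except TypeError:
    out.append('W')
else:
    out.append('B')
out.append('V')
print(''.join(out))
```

Execution trace: 'U' (inner except NameError) → 'S' (inner finally) → 'H' (try body, no exception) → 'B' (else) → 'V' (after the try/except). Output: USHBV

Answer: USHBV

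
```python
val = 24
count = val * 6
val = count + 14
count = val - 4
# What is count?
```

Trace:
`val = 24` → val = 24
`count = val * 6` → count = 144
`val = count + 14` → val = 158
`count = val - 4` → count = 154
So count = 154

Answer: 154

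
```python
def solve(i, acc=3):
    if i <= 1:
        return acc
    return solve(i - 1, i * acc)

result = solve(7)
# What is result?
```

Accumulator trace (n, acc): (7, 3) -> (6, 21) -> (5, 126) -> (4, 630) -> (3, 2520) -> (2, 7560) -> (1, 15120) -> return 15120

Answer: 15120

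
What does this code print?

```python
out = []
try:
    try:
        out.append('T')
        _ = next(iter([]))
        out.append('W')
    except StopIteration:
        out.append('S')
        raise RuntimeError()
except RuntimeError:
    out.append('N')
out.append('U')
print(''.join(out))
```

Execution trace: 'T' (inner try body) → 'S' (inner except StopIteration) → 'N' (outer except RuntimeError) → 'U' (after the try/except). Output: TSNU

Answer: TSNU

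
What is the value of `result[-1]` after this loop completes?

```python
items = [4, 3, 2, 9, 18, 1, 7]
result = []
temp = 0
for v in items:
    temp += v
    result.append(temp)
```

Cumulative sum ends at 44
`result` takes the values: [] → [4] → [4, 7] → [4, 7, 9] → [4, 7, 9, 18] → [4, 7, 9, 18, 36] → [4, 7, 9, 18, 36, 37] → [4, 7, 9, 18, 36, 37, 44]
So `result[-1]` = 44

Answer: 44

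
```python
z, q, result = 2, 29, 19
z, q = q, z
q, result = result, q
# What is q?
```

Trace:
`z, q, result = 2, 29, 19` → z = 2; q = 29; result = 19
`z, q = q, z` → z = 29; q = 2
`q, result = result, q` → q = 19; result = 2
So q = 19

Answer: 19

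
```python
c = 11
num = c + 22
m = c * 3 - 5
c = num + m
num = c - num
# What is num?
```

Trace:
`c = 11` → c = 11
`num = c + 22` → num = 33
`m = c * 3 - 5` → m = 28
`c = num + m` → c = 61
`num = c - num` → num = 28
So num = 28

Answer: 28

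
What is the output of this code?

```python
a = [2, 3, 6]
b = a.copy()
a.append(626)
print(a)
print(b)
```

Key concept: list.copy() creates independent copy.
Step by step:
`a = [2, 3, 6]` → a = [2, 3, 6]
`b = a.copy()` → b = [2, 3, 6]
`a.append(626)` → a = [2, 3, 6, 626]
`print(a)` → prints [2, 3, 6, 626]
`print(b)` → prints [2, 3, 6]

Answer:
[2, 3, 6, 626]
[2, 3, 6]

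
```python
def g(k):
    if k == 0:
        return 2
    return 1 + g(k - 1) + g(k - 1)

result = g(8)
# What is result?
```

g(k) = 1 + 2·g(k-1), g(0)=2. Closed form: (2+1)·2^8 - 1 = 767.

Answer: 767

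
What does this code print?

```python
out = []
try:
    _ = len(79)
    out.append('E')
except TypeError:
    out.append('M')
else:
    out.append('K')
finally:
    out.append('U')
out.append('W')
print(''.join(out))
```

Execution trace: 'M' (except TypeError) → 'U' (finally) → 'W' (after the try/except). Output: MUW

Answer: MUW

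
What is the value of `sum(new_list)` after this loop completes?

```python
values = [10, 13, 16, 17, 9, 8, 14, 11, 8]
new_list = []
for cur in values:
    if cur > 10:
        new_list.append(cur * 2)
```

Sum of doubled values > 10
`new_list` takes the values: [] → [26] → [26, 32] → [26, 32, 34] → [26, 32, 34, 28] → [26, 32, 34, 28, 22]
So `sum(new_list)` = 142

Answer: 142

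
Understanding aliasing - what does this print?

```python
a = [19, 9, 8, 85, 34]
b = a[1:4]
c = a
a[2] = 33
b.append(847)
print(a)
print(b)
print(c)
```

Key concept: slice vs alias.
Step by step:
`a = [19, 9, 8, 85, 34]` → a = [19, 9, 8, 85, 34]
`b = a[1:4]` → b = [9, 8, 85]
`c = a` → c = [19, 9, 8, 85, 34] (same object as a)
`a[2] = 33` → a = [19, 9, 33, 85, 34] (same object as c); c = [19, 9, 33, 85, 34] (same object as a)
`b.append(847)` → b = [9, 8, 85, 847]
`print(a)` → prints [19, 9, 33, 85, 34]
`print(b)` → prints [9, 8, 85, 847]
`print(c)` → prints [19, 9, 33, 85, 34]

Answer:
[19, 9, 33, 85, 34]
[9, 8, 85, 847]
[19, 9, 33, 85, 34]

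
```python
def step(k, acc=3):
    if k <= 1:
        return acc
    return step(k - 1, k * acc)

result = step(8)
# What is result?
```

Accumulator trace (n, acc): (8, 3) -> (7, 24) -> (6, 168) -> (5, 1008) -> (4, 5040) -> (3, 20160) -> (2, 60480) -> (1, 120960) -> return 120960

Answer: 120960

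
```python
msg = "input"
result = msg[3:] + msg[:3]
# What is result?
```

Trace:
`msg = "input"` → msg = 'input'
`result = msg[3:] + msg[:3]` → result = 'utinp'
So result = 'utinp'

Answer: 'utinp'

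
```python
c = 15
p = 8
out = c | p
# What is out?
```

Trace:
`c = 15` → c = 15
`p = 8` → p = 8
`out = c | p` → out = 15
So out = 15

Answer: 15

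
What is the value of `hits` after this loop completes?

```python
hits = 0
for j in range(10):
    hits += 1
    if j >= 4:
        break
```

Loop breaks when j reaches 4, hits is 5
`hits` takes the values: 0 → 1 → 2 → 3 → 4 → 5

Answer: 5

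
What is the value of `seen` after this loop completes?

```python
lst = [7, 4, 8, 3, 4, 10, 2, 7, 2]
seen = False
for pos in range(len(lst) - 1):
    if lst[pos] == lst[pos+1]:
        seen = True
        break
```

Check consecutive duplicates in [7, 4, 8, 3, 4, 10, 2, 7, 2]
`seen` takes the values: False

Answer: False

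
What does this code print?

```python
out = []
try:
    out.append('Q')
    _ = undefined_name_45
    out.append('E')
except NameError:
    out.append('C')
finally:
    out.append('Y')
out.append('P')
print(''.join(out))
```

Execution trace: 'Q' (try body) → 'C' (except NameError) → 'Y' (finally) → 'P' (after the try/except). Output: QCYP

Answer: QCYP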